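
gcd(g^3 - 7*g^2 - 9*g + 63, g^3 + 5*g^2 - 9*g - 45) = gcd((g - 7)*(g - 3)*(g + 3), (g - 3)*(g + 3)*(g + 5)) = g^2 - 9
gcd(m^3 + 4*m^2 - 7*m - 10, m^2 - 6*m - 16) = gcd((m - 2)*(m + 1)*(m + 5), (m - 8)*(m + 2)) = 1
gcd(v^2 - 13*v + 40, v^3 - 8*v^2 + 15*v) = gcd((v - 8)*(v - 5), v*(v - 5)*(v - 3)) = v - 5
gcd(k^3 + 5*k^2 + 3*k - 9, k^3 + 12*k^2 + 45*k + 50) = 1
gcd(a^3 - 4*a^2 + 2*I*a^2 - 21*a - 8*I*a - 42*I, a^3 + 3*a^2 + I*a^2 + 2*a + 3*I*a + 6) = a^2 + a*(3 + 2*I) + 6*I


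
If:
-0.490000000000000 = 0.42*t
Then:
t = -1.17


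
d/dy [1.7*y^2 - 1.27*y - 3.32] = 3.4*y - 1.27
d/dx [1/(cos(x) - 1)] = sin(x)/(cos(x) - 1)^2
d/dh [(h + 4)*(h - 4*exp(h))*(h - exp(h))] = (1 - exp(h))*(h + 4)*(h - 4*exp(h)) - (h + 4)*(h - exp(h))*(4*exp(h) - 1) + (h - 4*exp(h))*(h - exp(h))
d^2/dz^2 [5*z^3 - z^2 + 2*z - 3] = 30*z - 2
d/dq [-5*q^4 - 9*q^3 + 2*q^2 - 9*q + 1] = -20*q^3 - 27*q^2 + 4*q - 9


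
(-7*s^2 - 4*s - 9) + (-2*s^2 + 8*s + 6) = -9*s^2 + 4*s - 3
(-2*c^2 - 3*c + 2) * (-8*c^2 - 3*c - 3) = 16*c^4 + 30*c^3 - c^2 + 3*c - 6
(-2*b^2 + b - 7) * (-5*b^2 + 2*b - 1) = 10*b^4 - 9*b^3 + 39*b^2 - 15*b + 7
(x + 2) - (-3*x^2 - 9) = 3*x^2 + x + 11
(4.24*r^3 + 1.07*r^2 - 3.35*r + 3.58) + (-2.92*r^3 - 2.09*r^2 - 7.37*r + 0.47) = 1.32*r^3 - 1.02*r^2 - 10.72*r + 4.05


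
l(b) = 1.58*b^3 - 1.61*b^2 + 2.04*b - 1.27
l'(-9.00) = 414.96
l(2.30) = 14.13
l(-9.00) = -1301.86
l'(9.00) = 357.00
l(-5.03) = -253.34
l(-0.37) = -2.33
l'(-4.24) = 100.91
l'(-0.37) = 3.88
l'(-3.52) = 72.10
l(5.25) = 193.70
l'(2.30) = 19.71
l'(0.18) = 1.61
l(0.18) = -0.95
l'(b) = 4.74*b^2 - 3.22*b + 2.04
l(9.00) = 1038.50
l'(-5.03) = 138.16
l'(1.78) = 11.33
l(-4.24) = -159.30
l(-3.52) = -97.31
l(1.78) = 6.17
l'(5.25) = 115.78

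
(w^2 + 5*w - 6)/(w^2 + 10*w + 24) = (w - 1)/(w + 4)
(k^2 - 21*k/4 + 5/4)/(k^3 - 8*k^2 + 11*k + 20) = (k - 1/4)/(k^2 - 3*k - 4)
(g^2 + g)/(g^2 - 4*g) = (g + 1)/(g - 4)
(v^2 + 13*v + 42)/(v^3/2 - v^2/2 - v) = 2*(v^2 + 13*v + 42)/(v*(v^2 - v - 2))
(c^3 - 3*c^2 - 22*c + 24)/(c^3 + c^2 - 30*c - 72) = (c - 1)/(c + 3)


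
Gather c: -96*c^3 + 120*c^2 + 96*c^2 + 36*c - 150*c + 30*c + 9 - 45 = -96*c^3 + 216*c^2 - 84*c - 36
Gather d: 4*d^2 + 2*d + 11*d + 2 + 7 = 4*d^2 + 13*d + 9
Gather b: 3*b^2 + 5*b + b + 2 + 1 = 3*b^2 + 6*b + 3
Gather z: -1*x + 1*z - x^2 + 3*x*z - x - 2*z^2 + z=-x^2 - 2*x - 2*z^2 + z*(3*x + 2)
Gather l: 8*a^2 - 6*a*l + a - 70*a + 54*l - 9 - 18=8*a^2 - 69*a + l*(54 - 6*a) - 27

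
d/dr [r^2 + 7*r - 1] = 2*r + 7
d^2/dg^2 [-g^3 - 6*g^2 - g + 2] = -6*g - 12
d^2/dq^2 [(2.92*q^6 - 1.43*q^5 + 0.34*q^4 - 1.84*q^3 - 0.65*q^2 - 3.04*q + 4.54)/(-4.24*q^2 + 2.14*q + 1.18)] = (-629.935104*q^8 + 949.095168*q^7 + 9.44031999999987*q^6 - 385.61832*q^5 - 12.779016*q^4 + 182.449744*q^3 - 448.000128*q^2 + 353.795328*q - 100.55492)/(76.225024*q^6 - 115.416192*q^5 - 5.388192*q^4 + 54.440744*q^3 + 1.499544*q^2 - 8.939208*q - 1.643032)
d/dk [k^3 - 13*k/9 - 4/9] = 3*k^2 - 13/9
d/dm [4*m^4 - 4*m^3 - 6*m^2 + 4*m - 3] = 16*m^3 - 12*m^2 - 12*m + 4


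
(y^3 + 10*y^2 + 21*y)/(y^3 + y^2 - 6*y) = (y + 7)/(y - 2)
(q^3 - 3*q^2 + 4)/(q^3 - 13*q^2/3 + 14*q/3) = 3*(q^2 - q - 2)/(q*(3*q - 7))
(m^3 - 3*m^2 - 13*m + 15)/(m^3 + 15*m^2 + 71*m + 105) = (m^2 - 6*m + 5)/(m^2 + 12*m + 35)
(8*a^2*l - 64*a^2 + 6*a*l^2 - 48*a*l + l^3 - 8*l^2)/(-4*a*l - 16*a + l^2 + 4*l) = (-8*a^2*l + 64*a^2 - 6*a*l^2 + 48*a*l - l^3 + 8*l^2)/(4*a*l + 16*a - l^2 - 4*l)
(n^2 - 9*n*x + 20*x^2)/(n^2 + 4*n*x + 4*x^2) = (n^2 - 9*n*x + 20*x^2)/(n^2 + 4*n*x + 4*x^2)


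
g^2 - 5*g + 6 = (g - 3)*(g - 2)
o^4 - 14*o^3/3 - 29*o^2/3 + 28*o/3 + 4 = (o - 6)*(o - 1)*(o + 1/3)*(o + 2)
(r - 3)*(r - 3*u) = r^2 - 3*r*u - 3*r + 9*u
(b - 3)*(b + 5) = b^2 + 2*b - 15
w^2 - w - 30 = (w - 6)*(w + 5)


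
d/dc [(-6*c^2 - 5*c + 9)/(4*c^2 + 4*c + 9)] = (-4*c^2 - 180*c - 81)/(16*c^4 + 32*c^3 + 88*c^2 + 72*c + 81)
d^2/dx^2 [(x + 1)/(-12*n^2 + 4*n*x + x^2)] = 2*(4*(2*n + x)^2*(x + 1) - (4*n + 3*x + 1)*(-12*n^2 + 4*n*x + x^2))/(-12*n^2 + 4*n*x + x^2)^3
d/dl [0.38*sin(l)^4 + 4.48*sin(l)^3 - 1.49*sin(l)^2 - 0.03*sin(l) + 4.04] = (1.52*sin(l)^3 + 13.44*sin(l)^2 - 2.98*sin(l) - 0.03)*cos(l)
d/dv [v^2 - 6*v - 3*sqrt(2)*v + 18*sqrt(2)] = 2*v - 6 - 3*sqrt(2)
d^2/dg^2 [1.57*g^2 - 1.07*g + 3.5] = 3.14000000000000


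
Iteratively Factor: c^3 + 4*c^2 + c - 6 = (c + 3)*(c^2 + c - 2) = (c + 2)*(c + 3)*(c - 1)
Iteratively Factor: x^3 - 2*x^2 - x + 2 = (x + 1)*(x^2 - 3*x + 2) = (x - 1)*(x + 1)*(x - 2)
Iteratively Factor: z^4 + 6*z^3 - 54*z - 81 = (z + 3)*(z^3 + 3*z^2 - 9*z - 27) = (z - 3)*(z + 3)*(z^2 + 6*z + 9) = (z - 3)*(z + 3)^2*(z + 3)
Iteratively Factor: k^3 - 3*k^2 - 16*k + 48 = (k - 4)*(k^2 + k - 12) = (k - 4)*(k - 3)*(k + 4)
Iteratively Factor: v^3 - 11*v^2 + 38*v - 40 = (v - 5)*(v^2 - 6*v + 8) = (v - 5)*(v - 4)*(v - 2)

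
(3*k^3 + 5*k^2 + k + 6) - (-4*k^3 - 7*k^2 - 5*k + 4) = 7*k^3 + 12*k^2 + 6*k + 2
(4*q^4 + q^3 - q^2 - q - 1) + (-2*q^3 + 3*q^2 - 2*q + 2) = 4*q^4 - q^3 + 2*q^2 - 3*q + 1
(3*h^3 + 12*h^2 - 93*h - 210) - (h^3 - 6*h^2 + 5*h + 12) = 2*h^3 + 18*h^2 - 98*h - 222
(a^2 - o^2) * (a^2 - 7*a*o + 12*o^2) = a^4 - 7*a^3*o + 11*a^2*o^2 + 7*a*o^3 - 12*o^4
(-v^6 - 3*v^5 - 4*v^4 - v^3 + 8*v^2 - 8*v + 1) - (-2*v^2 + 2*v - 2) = -v^6 - 3*v^5 - 4*v^4 - v^3 + 10*v^2 - 10*v + 3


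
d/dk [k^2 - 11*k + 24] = 2*k - 11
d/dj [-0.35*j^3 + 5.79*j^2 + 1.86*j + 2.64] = -1.05*j^2 + 11.58*j + 1.86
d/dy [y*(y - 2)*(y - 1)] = 3*y^2 - 6*y + 2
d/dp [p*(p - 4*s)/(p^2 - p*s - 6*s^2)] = (-p*(p - 4*s)*(2*p - s) + 2*(-p + 2*s)*(-p^2 + p*s + 6*s^2))/(-p^2 + p*s + 6*s^2)^2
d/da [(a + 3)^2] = 2*a + 6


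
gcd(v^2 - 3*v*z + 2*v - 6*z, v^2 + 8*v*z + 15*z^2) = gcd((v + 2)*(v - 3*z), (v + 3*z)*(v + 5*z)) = 1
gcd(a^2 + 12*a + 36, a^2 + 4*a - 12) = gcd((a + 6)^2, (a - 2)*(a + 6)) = a + 6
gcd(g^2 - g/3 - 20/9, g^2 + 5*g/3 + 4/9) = g + 4/3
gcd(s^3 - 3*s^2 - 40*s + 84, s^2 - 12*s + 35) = s - 7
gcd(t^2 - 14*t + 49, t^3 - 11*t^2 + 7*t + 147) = t^2 - 14*t + 49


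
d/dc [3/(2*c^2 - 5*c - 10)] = 3*(5 - 4*c)/(-2*c^2 + 5*c + 10)^2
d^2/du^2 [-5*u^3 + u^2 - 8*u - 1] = 2 - 30*u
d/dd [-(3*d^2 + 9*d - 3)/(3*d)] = -1 - 1/d^2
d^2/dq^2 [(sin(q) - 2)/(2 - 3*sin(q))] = 4*(-3*sin(q)^2 - 2*sin(q) + 6)/(3*sin(q) - 2)^3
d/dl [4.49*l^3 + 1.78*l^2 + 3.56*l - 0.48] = 13.47*l^2 + 3.56*l + 3.56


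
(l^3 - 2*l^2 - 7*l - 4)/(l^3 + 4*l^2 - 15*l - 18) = (l^2 - 3*l - 4)/(l^2 + 3*l - 18)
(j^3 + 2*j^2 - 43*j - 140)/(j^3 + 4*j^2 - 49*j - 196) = (j + 5)/(j + 7)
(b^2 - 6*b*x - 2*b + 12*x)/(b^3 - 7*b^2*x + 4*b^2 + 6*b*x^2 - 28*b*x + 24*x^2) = (2 - b)/(-b^2 + b*x - 4*b + 4*x)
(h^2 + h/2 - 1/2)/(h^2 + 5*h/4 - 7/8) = 4*(h + 1)/(4*h + 7)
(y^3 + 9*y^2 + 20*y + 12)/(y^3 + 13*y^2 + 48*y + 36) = (y + 2)/(y + 6)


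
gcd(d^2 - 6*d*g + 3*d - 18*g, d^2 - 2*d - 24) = 1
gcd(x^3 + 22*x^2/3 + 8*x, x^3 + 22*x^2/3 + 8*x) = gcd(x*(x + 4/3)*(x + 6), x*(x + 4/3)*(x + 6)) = x^3 + 22*x^2/3 + 8*x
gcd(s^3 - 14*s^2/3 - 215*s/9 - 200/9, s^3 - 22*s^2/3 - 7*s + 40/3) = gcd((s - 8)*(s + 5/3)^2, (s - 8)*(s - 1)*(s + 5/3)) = s^2 - 19*s/3 - 40/3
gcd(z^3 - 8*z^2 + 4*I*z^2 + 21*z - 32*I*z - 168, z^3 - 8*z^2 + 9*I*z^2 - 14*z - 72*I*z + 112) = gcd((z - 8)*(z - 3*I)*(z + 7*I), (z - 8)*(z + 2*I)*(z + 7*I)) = z^2 + z*(-8 + 7*I) - 56*I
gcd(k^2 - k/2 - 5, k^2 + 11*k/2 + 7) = k + 2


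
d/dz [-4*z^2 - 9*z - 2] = -8*z - 9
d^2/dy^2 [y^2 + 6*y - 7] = 2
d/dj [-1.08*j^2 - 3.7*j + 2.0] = -2.16*j - 3.7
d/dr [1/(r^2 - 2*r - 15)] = 2*(1 - r)/(-r^2 + 2*r + 15)^2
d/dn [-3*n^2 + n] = 1 - 6*n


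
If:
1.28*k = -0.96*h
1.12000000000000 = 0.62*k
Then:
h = -2.41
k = 1.81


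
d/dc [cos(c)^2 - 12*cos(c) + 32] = 2*(6 - cos(c))*sin(c)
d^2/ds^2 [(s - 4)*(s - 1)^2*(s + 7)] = 12*s^2 + 6*s - 66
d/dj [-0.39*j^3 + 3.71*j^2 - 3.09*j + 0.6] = -1.17*j^2 + 7.42*j - 3.09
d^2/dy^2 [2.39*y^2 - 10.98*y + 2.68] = 4.78000000000000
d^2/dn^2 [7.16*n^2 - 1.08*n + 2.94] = 14.3200000000000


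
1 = 1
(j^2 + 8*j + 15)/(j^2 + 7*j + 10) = (j + 3)/(j + 2)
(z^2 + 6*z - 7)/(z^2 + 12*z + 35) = (z - 1)/(z + 5)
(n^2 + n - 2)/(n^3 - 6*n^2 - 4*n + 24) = (n - 1)/(n^2 - 8*n + 12)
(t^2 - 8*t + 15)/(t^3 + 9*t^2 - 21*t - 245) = (t - 3)/(t^2 + 14*t + 49)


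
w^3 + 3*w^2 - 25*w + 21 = (w - 3)*(w - 1)*(w + 7)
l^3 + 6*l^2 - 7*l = l*(l - 1)*(l + 7)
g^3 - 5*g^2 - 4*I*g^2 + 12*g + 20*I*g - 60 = (g - 5)*(g - 6*I)*(g + 2*I)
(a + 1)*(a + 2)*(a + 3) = a^3 + 6*a^2 + 11*a + 6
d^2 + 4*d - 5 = (d - 1)*(d + 5)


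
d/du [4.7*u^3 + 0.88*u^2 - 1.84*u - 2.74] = 14.1*u^2 + 1.76*u - 1.84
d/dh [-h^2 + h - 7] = 1 - 2*h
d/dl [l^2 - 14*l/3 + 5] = 2*l - 14/3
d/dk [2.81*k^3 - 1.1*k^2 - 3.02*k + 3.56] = 8.43*k^2 - 2.2*k - 3.02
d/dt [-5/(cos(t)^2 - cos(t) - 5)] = 5*(1 - 2*cos(t))*sin(t)/(sin(t)^2 + cos(t) + 4)^2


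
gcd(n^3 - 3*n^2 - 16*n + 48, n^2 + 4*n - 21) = n - 3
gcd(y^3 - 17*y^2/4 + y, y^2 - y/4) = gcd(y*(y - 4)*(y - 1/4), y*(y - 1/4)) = y^2 - y/4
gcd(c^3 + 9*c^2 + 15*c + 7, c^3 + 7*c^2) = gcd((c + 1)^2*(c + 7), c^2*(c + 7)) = c + 7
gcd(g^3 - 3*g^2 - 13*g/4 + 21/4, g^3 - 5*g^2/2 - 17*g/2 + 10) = g - 1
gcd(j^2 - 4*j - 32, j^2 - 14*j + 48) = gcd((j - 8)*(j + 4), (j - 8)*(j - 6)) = j - 8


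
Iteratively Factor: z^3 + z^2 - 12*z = (z + 4)*(z^2 - 3*z) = z*(z + 4)*(z - 3)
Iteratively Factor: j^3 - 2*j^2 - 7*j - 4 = (j - 4)*(j^2 + 2*j + 1) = (j - 4)*(j + 1)*(j + 1)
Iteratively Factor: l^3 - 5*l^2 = (l)*(l^2 - 5*l) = l^2*(l - 5)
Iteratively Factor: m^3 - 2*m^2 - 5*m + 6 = (m + 2)*(m^2 - 4*m + 3) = (m - 3)*(m + 2)*(m - 1)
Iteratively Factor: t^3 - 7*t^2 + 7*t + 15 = (t + 1)*(t^2 - 8*t + 15) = (t - 3)*(t + 1)*(t - 5)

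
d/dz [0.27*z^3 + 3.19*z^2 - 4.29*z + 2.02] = 0.81*z^2 + 6.38*z - 4.29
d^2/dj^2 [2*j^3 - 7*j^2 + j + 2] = 12*j - 14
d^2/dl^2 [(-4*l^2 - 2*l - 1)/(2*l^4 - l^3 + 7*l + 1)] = 6*(-16*l^8 - 8*l^7 - 4*l^6 + 120*l^5 + 30*l^4 - 10*l^3 + 7*l^2 - l - 13)/(8*l^12 - 12*l^11 + 6*l^10 + 83*l^9 - 72*l^8 + 9*l^7 + 297*l^6 - 63*l^5 - 36*l^4 + 340*l^3 + 147*l^2 + 21*l + 1)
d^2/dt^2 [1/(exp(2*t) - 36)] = 4*(exp(2*t) + 36)*exp(2*t)/(exp(2*t) - 36)^3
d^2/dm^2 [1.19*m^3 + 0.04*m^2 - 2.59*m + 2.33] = 7.14*m + 0.08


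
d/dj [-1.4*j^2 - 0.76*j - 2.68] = -2.8*j - 0.76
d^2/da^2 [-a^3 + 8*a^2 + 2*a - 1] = 16 - 6*a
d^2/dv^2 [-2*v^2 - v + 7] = -4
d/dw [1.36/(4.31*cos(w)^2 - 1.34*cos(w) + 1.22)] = (11.7232*cos(w) - 1.8224)*sin(w)/(4.31*cos(w)^2 - 1.34*cos(w) + 1.22)^2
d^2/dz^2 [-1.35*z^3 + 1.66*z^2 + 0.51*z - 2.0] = 3.32 - 8.1*z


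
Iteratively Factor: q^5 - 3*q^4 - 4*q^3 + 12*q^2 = (q - 2)*(q^4 - q^3 - 6*q^2) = (q - 2)*(q + 2)*(q^3 - 3*q^2) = q*(q - 2)*(q + 2)*(q^2 - 3*q) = q^2*(q - 2)*(q + 2)*(q - 3)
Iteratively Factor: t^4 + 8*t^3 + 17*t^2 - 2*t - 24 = (t + 4)*(t^3 + 4*t^2 + t - 6) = (t + 2)*(t + 4)*(t^2 + 2*t - 3) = (t - 1)*(t + 2)*(t + 4)*(t + 3)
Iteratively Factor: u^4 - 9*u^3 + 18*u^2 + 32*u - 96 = (u + 2)*(u^3 - 11*u^2 + 40*u - 48) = (u - 4)*(u + 2)*(u^2 - 7*u + 12) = (u - 4)*(u - 3)*(u + 2)*(u - 4)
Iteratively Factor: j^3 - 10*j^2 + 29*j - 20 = (j - 5)*(j^2 - 5*j + 4) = (j - 5)*(j - 1)*(j - 4)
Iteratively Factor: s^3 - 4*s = (s + 2)*(s^2 - 2*s) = (s - 2)*(s + 2)*(s)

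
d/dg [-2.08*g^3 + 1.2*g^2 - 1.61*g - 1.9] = -6.24*g^2 + 2.4*g - 1.61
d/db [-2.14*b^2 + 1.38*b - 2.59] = 1.38 - 4.28*b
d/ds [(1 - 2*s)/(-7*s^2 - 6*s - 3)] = 2*(-7*s^2 + 7*s + 6)/(49*s^4 + 84*s^3 + 78*s^2 + 36*s + 9)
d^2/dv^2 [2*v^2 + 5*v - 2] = 4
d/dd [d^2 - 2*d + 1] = 2*d - 2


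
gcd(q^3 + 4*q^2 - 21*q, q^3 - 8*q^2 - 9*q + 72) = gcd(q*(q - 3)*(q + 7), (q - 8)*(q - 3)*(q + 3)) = q - 3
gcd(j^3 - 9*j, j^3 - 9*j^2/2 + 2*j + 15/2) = j - 3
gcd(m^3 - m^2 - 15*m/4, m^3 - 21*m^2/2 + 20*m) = m^2 - 5*m/2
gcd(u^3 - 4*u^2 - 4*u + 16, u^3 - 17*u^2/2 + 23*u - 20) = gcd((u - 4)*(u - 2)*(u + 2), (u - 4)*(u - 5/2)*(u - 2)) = u^2 - 6*u + 8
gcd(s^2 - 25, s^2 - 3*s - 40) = s + 5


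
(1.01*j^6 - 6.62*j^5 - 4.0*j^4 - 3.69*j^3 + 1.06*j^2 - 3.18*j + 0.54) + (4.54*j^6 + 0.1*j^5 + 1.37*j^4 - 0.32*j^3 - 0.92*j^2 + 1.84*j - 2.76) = 5.55*j^6 - 6.52*j^5 - 2.63*j^4 - 4.01*j^3 + 0.14*j^2 - 1.34*j - 2.22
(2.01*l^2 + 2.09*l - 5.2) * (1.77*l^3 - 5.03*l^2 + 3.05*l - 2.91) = 3.5577*l^5 - 6.411*l^4 - 13.5862*l^3 + 26.6814*l^2 - 21.9419*l + 15.132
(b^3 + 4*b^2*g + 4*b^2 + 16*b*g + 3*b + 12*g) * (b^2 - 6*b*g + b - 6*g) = b^5 - 2*b^4*g + 5*b^4 - 24*b^3*g^2 - 10*b^3*g + 7*b^3 - 120*b^2*g^2 - 14*b^2*g + 3*b^2 - 168*b*g^2 - 6*b*g - 72*g^2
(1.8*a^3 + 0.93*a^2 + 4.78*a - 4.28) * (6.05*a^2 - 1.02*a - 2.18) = 10.89*a^5 + 3.7905*a^4 + 24.0464*a^3 - 32.797*a^2 - 6.0548*a + 9.3304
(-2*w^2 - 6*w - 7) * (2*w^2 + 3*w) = -4*w^4 - 18*w^3 - 32*w^2 - 21*w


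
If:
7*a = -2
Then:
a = -2/7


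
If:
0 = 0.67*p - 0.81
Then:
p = 1.21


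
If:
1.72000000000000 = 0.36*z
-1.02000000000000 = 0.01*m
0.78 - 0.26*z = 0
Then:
No Solution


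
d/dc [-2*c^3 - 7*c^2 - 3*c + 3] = -6*c^2 - 14*c - 3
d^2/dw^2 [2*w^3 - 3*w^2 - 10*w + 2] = 12*w - 6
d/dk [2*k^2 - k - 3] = 4*k - 1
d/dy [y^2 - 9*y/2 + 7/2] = 2*y - 9/2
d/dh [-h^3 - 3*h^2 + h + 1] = -3*h^2 - 6*h + 1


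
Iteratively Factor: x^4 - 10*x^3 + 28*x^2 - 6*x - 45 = (x - 3)*(x^3 - 7*x^2 + 7*x + 15) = (x - 5)*(x - 3)*(x^2 - 2*x - 3) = (x - 5)*(x - 3)^2*(x + 1)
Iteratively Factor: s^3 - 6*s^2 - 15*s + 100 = (s - 5)*(s^2 - s - 20) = (s - 5)^2*(s + 4)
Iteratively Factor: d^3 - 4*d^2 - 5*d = (d + 1)*(d^2 - 5*d) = (d - 5)*(d + 1)*(d)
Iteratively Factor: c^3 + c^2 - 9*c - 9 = (c + 3)*(c^2 - 2*c - 3) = (c + 1)*(c + 3)*(c - 3)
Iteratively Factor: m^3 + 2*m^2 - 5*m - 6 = (m - 2)*(m^2 + 4*m + 3) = (m - 2)*(m + 3)*(m + 1)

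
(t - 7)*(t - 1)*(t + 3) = t^3 - 5*t^2 - 17*t + 21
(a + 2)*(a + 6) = a^2 + 8*a + 12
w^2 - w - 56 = (w - 8)*(w + 7)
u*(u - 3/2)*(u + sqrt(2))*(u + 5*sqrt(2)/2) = u^4 - 3*u^3/2 + 7*sqrt(2)*u^3/2 - 21*sqrt(2)*u^2/4 + 5*u^2 - 15*u/2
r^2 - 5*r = r*(r - 5)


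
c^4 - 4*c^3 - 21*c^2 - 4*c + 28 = (c - 7)*(c - 1)*(c + 2)^2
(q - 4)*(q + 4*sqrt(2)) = q^2 - 4*q + 4*sqrt(2)*q - 16*sqrt(2)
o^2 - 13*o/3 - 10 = (o - 6)*(o + 5/3)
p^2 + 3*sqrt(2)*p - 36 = (p - 3*sqrt(2))*(p + 6*sqrt(2))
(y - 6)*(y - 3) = y^2 - 9*y + 18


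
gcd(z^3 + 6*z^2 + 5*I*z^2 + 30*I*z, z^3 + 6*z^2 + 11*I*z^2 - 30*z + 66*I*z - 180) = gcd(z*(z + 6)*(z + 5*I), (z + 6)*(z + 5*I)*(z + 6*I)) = z^2 + z*(6 + 5*I) + 30*I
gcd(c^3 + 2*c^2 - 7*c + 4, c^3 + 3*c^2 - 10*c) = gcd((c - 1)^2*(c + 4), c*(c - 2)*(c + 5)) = 1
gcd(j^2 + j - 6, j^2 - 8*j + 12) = j - 2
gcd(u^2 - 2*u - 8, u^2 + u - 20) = u - 4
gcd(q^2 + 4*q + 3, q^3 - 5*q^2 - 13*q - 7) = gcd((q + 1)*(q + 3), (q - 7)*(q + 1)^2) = q + 1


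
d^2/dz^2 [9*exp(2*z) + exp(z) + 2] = (36*exp(z) + 1)*exp(z)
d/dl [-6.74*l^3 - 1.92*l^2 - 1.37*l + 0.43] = -20.22*l^2 - 3.84*l - 1.37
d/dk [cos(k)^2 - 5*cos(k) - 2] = (5 - 2*cos(k))*sin(k)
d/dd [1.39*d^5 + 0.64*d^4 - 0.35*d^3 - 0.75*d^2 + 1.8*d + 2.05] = 6.95*d^4 + 2.56*d^3 - 1.05*d^2 - 1.5*d + 1.8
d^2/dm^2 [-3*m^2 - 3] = -6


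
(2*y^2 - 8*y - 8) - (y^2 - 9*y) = y^2 + y - 8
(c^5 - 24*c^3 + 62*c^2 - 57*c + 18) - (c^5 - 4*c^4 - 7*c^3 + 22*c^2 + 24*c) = 4*c^4 - 17*c^3 + 40*c^2 - 81*c + 18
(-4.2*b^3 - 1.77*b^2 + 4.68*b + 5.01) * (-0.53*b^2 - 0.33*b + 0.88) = 2.226*b^5 + 2.3241*b^4 - 5.5923*b^3 - 5.7573*b^2 + 2.4651*b + 4.4088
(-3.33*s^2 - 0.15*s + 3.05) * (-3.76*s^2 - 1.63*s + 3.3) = 12.5208*s^4 + 5.9919*s^3 - 22.2125*s^2 - 5.4665*s + 10.065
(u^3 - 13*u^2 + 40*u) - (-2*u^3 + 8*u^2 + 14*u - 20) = 3*u^3 - 21*u^2 + 26*u + 20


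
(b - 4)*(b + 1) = b^2 - 3*b - 4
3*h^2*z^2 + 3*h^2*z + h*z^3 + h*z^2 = z*(3*h + z)*(h*z + h)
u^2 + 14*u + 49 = (u + 7)^2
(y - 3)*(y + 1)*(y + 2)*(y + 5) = y^4 + 5*y^3 - 7*y^2 - 41*y - 30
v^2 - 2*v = v*(v - 2)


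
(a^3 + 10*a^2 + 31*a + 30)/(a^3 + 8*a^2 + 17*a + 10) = (a + 3)/(a + 1)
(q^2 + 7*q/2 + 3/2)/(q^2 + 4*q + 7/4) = 2*(q + 3)/(2*q + 7)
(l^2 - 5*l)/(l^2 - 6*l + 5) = l/(l - 1)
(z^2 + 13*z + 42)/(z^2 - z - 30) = (z^2 + 13*z + 42)/(z^2 - z - 30)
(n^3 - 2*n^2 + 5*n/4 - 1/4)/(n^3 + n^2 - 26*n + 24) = (n^2 - n + 1/4)/(n^2 + 2*n - 24)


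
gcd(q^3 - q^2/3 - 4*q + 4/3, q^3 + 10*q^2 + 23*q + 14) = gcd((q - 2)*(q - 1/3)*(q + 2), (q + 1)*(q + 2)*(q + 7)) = q + 2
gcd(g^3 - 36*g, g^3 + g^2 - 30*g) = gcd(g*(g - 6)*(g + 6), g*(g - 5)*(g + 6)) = g^2 + 6*g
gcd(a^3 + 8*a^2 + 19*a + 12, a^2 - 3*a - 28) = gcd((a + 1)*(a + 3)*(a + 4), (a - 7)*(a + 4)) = a + 4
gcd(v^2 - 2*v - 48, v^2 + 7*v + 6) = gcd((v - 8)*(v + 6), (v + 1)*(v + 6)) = v + 6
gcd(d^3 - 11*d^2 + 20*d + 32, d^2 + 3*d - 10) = 1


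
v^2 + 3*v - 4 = (v - 1)*(v + 4)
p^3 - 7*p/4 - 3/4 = (p - 3/2)*(p + 1/2)*(p + 1)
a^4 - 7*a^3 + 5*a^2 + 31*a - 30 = (a - 5)*(a - 3)*(a - 1)*(a + 2)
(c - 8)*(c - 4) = c^2 - 12*c + 32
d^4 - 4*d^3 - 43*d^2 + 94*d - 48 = (d - 8)*(d - 1)^2*(d + 6)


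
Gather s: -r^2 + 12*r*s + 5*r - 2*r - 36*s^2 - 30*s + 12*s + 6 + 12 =-r^2 + 3*r - 36*s^2 + s*(12*r - 18) + 18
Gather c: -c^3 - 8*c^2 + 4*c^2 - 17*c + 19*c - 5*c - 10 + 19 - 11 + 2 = -c^3 - 4*c^2 - 3*c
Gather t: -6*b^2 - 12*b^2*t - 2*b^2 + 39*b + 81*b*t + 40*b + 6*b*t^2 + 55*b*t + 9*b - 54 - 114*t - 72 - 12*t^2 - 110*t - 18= -8*b^2 + 88*b + t^2*(6*b - 12) + t*(-12*b^2 + 136*b - 224) - 144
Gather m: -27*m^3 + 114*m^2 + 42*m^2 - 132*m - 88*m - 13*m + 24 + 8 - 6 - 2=-27*m^3 + 156*m^2 - 233*m + 24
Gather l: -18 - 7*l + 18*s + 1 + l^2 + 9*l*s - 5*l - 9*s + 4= l^2 + l*(9*s - 12) + 9*s - 13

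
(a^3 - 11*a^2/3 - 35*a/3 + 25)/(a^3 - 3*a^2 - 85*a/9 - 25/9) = 3*(3*a^2 + 4*a - 15)/(9*a^2 + 18*a + 5)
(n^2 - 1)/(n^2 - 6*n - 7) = (n - 1)/(n - 7)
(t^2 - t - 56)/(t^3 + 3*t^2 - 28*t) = (t - 8)/(t*(t - 4))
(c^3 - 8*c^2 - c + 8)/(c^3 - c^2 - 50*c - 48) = (c - 1)/(c + 6)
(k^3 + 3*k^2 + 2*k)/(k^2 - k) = (k^2 + 3*k + 2)/(k - 1)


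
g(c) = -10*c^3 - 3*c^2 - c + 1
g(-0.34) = 1.39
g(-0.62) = 2.85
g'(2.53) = -208.21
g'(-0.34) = -2.43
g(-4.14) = 663.30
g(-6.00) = 2059.00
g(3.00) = -299.00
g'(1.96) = -128.01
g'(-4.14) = -490.35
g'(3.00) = -289.00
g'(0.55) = -13.38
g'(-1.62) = -70.01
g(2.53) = -182.68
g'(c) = -30*c^2 - 6*c - 1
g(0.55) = -2.12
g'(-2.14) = -125.55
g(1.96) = -87.78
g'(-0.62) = -8.81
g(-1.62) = 37.26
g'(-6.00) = -1045.00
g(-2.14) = 87.40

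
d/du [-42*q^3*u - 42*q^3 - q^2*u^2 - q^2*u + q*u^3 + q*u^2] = q*(-42*q^2 - 2*q*u - q + 3*u^2 + 2*u)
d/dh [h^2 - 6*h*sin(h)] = -6*h*cos(h) + 2*h - 6*sin(h)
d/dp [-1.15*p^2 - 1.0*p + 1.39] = -2.3*p - 1.0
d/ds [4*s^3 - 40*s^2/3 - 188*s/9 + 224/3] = 12*s^2 - 80*s/3 - 188/9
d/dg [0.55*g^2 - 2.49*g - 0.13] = 1.1*g - 2.49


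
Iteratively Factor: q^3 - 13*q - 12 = (q + 3)*(q^2 - 3*q - 4) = (q + 1)*(q + 3)*(q - 4)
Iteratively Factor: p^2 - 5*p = (p)*(p - 5)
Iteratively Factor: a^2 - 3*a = (a)*(a - 3)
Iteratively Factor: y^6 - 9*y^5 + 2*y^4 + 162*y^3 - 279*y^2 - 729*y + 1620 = (y + 3)*(y^5 - 12*y^4 + 38*y^3 + 48*y^2 - 423*y + 540) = (y - 4)*(y + 3)*(y^4 - 8*y^3 + 6*y^2 + 72*y - 135) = (y - 4)*(y - 3)*(y + 3)*(y^3 - 5*y^2 - 9*y + 45) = (y - 5)*(y - 4)*(y - 3)*(y + 3)*(y^2 - 9) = (y - 5)*(y - 4)*(y - 3)*(y + 3)^2*(y - 3)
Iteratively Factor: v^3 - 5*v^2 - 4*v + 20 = (v - 2)*(v^2 - 3*v - 10) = (v - 2)*(v + 2)*(v - 5)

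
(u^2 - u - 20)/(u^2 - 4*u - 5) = (u + 4)/(u + 1)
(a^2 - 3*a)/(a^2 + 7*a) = (a - 3)/(a + 7)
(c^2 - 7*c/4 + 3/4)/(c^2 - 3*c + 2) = (c - 3/4)/(c - 2)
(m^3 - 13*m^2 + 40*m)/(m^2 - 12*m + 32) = m*(m - 5)/(m - 4)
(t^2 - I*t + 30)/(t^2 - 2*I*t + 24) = (t + 5*I)/(t + 4*I)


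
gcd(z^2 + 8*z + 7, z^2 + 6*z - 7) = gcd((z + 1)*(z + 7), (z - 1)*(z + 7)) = z + 7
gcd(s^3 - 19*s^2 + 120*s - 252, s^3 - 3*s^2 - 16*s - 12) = s - 6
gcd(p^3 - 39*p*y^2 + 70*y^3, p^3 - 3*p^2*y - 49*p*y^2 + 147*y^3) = p + 7*y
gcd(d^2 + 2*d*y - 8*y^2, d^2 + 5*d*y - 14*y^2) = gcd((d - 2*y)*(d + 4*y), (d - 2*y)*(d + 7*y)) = -d + 2*y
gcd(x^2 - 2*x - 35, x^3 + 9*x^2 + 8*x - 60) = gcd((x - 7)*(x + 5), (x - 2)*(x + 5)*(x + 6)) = x + 5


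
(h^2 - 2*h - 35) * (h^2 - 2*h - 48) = h^4 - 4*h^3 - 79*h^2 + 166*h + 1680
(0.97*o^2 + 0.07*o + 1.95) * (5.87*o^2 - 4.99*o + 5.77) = 5.6939*o^4 - 4.4294*o^3 + 16.6941*o^2 - 9.3266*o + 11.2515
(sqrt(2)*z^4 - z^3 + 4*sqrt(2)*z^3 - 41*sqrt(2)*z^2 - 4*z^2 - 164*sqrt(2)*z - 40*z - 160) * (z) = sqrt(2)*z^5 - z^4 + 4*sqrt(2)*z^4 - 41*sqrt(2)*z^3 - 4*z^3 - 164*sqrt(2)*z^2 - 40*z^2 - 160*z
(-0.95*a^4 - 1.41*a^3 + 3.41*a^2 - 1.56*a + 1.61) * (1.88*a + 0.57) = -1.786*a^5 - 3.1923*a^4 + 5.6071*a^3 - 0.9891*a^2 + 2.1376*a + 0.9177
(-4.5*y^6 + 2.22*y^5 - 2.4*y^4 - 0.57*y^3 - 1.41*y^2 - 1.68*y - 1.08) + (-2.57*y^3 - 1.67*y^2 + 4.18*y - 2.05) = -4.5*y^6 + 2.22*y^5 - 2.4*y^4 - 3.14*y^3 - 3.08*y^2 + 2.5*y - 3.13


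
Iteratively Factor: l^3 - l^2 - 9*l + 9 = (l - 3)*(l^2 + 2*l - 3) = (l - 3)*(l - 1)*(l + 3)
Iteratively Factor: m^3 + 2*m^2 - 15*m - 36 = (m + 3)*(m^2 - m - 12) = (m + 3)^2*(m - 4)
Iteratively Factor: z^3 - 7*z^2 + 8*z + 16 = (z - 4)*(z^2 - 3*z - 4) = (z - 4)*(z + 1)*(z - 4)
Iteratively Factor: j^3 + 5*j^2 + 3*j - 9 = (j + 3)*(j^2 + 2*j - 3) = (j + 3)^2*(j - 1)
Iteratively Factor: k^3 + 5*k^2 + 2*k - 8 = (k - 1)*(k^2 + 6*k + 8) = (k - 1)*(k + 4)*(k + 2)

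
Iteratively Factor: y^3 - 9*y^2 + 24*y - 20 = (y - 5)*(y^2 - 4*y + 4) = (y - 5)*(y - 2)*(y - 2)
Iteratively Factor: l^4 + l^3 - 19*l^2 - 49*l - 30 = (l + 2)*(l^3 - l^2 - 17*l - 15) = (l + 2)*(l + 3)*(l^2 - 4*l - 5) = (l - 5)*(l + 2)*(l + 3)*(l + 1)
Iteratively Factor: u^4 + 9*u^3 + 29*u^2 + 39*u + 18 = (u + 2)*(u^3 + 7*u^2 + 15*u + 9) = (u + 2)*(u + 3)*(u^2 + 4*u + 3) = (u + 1)*(u + 2)*(u + 3)*(u + 3)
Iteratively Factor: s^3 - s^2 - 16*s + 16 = (s + 4)*(s^2 - 5*s + 4) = (s - 4)*(s + 4)*(s - 1)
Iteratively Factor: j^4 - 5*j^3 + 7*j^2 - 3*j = (j - 3)*(j^3 - 2*j^2 + j) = (j - 3)*(j - 1)*(j^2 - j) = (j - 3)*(j - 1)^2*(j)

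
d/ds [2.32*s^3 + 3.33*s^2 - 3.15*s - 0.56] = 6.96*s^2 + 6.66*s - 3.15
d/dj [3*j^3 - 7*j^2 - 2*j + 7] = 9*j^2 - 14*j - 2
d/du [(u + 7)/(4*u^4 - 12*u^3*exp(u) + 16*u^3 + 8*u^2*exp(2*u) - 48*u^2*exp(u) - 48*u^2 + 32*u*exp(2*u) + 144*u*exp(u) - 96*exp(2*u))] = (u^4 - 3*u^3*exp(u) + 4*u^3 + 2*u^2*exp(2*u) - 12*u^2*exp(u) - 12*u^2 + 8*u*exp(2*u) + 36*u*exp(u) - (u + 7)*(-3*u^3*exp(u) + 4*u^3 + 4*u^2*exp(2*u) - 21*u^2*exp(u) + 12*u^2 + 20*u*exp(2*u) + 12*u*exp(u) - 24*u - 40*exp(2*u) + 36*exp(u)) - 24*exp(2*u))/(4*(u^4 - 3*u^3*exp(u) + 4*u^3 + 2*u^2*exp(2*u) - 12*u^2*exp(u) - 12*u^2 + 8*u*exp(2*u) + 36*u*exp(u) - 24*exp(2*u))^2)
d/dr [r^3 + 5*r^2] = r*(3*r + 10)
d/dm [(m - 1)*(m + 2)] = 2*m + 1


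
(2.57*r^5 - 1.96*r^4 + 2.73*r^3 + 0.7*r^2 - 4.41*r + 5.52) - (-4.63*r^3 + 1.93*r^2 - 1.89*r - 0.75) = 2.57*r^5 - 1.96*r^4 + 7.36*r^3 - 1.23*r^2 - 2.52*r + 6.27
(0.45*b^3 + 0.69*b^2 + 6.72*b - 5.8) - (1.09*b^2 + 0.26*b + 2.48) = 0.45*b^3 - 0.4*b^2 + 6.46*b - 8.28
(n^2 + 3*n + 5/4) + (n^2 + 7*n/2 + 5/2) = 2*n^2 + 13*n/2 + 15/4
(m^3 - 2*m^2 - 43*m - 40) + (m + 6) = m^3 - 2*m^2 - 42*m - 34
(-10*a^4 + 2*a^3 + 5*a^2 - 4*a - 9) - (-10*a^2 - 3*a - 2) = -10*a^4 + 2*a^3 + 15*a^2 - a - 7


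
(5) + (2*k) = 2*k + 5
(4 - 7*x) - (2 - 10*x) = 3*x + 2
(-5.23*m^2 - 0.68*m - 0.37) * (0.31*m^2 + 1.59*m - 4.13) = -1.6213*m^4 - 8.5265*m^3 + 20.404*m^2 + 2.2201*m + 1.5281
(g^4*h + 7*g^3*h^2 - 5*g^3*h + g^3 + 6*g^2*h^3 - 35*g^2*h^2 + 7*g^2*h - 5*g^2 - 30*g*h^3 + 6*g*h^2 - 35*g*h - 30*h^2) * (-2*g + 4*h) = -2*g^5*h - 10*g^4*h^2 + 10*g^4*h - 2*g^4 + 16*g^3*h^3 + 50*g^3*h^2 - 10*g^3*h + 10*g^3 + 24*g^2*h^4 - 80*g^2*h^3 + 16*g^2*h^2 + 50*g^2*h - 120*g*h^4 + 24*g*h^3 - 80*g*h^2 - 120*h^3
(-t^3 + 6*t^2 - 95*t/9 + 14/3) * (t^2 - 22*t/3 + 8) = -t^5 + 40*t^4/3 - 563*t^3/9 + 3512*t^2/27 - 356*t/3 + 112/3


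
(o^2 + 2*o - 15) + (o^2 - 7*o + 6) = 2*o^2 - 5*o - 9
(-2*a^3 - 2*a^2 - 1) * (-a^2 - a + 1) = 2*a^5 + 4*a^4 - a^2 + a - 1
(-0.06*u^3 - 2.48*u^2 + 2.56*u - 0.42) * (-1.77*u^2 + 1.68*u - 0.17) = 0.1062*u^5 + 4.2888*u^4 - 8.6874*u^3 + 5.4658*u^2 - 1.1408*u + 0.0714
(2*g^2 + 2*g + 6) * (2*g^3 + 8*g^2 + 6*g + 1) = 4*g^5 + 20*g^4 + 40*g^3 + 62*g^2 + 38*g + 6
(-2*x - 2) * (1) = -2*x - 2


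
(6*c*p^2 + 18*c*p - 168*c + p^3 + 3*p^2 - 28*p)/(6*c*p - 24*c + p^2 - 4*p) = p + 7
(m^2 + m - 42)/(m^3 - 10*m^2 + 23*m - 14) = (m^2 + m - 42)/(m^3 - 10*m^2 + 23*m - 14)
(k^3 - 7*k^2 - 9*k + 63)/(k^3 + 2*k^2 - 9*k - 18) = (k - 7)/(k + 2)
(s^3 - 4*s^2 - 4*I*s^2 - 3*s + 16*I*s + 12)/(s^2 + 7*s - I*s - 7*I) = (s^2 - s*(4 + 3*I) + 12*I)/(s + 7)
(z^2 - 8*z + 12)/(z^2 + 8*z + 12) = (z^2 - 8*z + 12)/(z^2 + 8*z + 12)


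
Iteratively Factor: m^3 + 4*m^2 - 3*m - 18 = (m + 3)*(m^2 + m - 6) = (m - 2)*(m + 3)*(m + 3)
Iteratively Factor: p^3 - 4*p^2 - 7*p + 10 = (p - 5)*(p^2 + p - 2) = (p - 5)*(p + 2)*(p - 1)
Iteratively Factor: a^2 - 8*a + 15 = (a - 3)*(a - 5)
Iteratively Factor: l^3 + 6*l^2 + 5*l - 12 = (l - 1)*(l^2 + 7*l + 12) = (l - 1)*(l + 3)*(l + 4)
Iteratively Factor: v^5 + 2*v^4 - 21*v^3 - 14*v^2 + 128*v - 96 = (v - 3)*(v^4 + 5*v^3 - 6*v^2 - 32*v + 32) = (v - 3)*(v + 4)*(v^3 + v^2 - 10*v + 8) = (v - 3)*(v + 4)^2*(v^2 - 3*v + 2) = (v - 3)*(v - 2)*(v + 4)^2*(v - 1)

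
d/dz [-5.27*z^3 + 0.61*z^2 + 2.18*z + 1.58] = -15.81*z^2 + 1.22*z + 2.18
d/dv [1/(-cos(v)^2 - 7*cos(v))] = -(2*cos(v) + 7)*sin(v)/((cos(v) + 7)^2*cos(v)^2)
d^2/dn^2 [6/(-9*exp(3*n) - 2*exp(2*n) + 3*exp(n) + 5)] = 6*(-2*(27*exp(2*n) + 4*exp(n) - 3)^2*exp(n) + (81*exp(2*n) + 8*exp(n) - 3)*(9*exp(3*n) + 2*exp(2*n) - 3*exp(n) - 5))*exp(n)/(9*exp(3*n) + 2*exp(2*n) - 3*exp(n) - 5)^3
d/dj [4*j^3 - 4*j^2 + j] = 12*j^2 - 8*j + 1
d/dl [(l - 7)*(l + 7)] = 2*l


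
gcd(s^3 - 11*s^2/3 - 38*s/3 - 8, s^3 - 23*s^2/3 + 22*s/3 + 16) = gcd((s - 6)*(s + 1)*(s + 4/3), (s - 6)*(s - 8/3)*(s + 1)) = s^2 - 5*s - 6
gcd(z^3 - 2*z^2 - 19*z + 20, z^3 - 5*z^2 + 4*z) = z - 1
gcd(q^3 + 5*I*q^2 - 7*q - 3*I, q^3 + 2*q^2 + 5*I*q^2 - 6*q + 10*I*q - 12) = q + 3*I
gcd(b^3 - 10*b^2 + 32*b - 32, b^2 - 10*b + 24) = b - 4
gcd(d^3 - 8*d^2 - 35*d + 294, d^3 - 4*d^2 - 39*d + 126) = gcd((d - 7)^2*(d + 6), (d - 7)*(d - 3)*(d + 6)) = d^2 - d - 42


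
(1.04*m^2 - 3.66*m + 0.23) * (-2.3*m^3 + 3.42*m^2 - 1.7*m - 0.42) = -2.392*m^5 + 11.9748*m^4 - 14.8142*m^3 + 6.5718*m^2 + 1.1462*m - 0.0966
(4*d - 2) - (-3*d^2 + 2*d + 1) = 3*d^2 + 2*d - 3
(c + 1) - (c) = 1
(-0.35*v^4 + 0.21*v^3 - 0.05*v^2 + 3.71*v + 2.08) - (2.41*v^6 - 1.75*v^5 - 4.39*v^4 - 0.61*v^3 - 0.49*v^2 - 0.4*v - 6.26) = -2.41*v^6 + 1.75*v^5 + 4.04*v^4 + 0.82*v^3 + 0.44*v^2 + 4.11*v + 8.34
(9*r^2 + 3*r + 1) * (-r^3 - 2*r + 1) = -9*r^5 - 3*r^4 - 19*r^3 + 3*r^2 + r + 1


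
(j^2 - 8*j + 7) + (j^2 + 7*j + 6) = 2*j^2 - j + 13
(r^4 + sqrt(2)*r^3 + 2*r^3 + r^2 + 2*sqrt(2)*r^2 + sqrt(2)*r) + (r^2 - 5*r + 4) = r^4 + sqrt(2)*r^3 + 2*r^3 + 2*r^2 + 2*sqrt(2)*r^2 - 5*r + sqrt(2)*r + 4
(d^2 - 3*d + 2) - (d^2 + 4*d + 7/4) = 1/4 - 7*d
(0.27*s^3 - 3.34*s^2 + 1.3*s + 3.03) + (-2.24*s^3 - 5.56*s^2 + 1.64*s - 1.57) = -1.97*s^3 - 8.9*s^2 + 2.94*s + 1.46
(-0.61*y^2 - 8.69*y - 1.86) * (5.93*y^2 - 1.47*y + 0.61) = -3.6173*y^4 - 50.635*y^3 + 1.3724*y^2 - 2.5667*y - 1.1346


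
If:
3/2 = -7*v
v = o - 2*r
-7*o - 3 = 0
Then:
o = -3/7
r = -3/28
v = -3/14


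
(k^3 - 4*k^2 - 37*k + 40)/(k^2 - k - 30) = (k^2 - 9*k + 8)/(k - 6)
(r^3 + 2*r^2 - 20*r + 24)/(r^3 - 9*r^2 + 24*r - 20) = (r + 6)/(r - 5)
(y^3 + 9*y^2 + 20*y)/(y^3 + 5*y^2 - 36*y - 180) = y*(y + 4)/(y^2 - 36)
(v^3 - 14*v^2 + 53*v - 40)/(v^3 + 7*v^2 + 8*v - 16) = (v^2 - 13*v + 40)/(v^2 + 8*v + 16)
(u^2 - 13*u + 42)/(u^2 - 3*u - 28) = (u - 6)/(u + 4)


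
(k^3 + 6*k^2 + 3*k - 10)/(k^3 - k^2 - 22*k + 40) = (k^2 + k - 2)/(k^2 - 6*k + 8)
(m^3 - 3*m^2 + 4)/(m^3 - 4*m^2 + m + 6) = (m - 2)/(m - 3)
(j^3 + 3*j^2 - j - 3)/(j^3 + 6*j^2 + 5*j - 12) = (j + 1)/(j + 4)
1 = 1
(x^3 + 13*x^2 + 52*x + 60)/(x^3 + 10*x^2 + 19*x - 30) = (x + 2)/(x - 1)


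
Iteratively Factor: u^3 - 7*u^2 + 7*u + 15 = (u - 3)*(u^2 - 4*u - 5) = (u - 5)*(u - 3)*(u + 1)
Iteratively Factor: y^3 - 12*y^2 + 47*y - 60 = (y - 3)*(y^2 - 9*y + 20) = (y - 5)*(y - 3)*(y - 4)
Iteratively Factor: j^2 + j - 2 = (j + 2)*(j - 1)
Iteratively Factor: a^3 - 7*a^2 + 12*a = (a)*(a^2 - 7*a + 12) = a*(a - 3)*(a - 4)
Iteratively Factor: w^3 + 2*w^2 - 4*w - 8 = (w + 2)*(w^2 - 4) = (w + 2)^2*(w - 2)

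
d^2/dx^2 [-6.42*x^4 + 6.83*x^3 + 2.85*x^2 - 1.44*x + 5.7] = -77.04*x^2 + 40.98*x + 5.7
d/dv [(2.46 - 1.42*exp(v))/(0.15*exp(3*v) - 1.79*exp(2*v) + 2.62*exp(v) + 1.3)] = (0.426*exp(3*v) - 3.6488*exp(2*v) + 8.8068*exp(v) - 8.2912)*exp(v)/(0.0225*exp(6*v) - 0.537*exp(5*v) + 3.9901*exp(4*v) - 8.9896*exp(3*v) + 2.2104*exp(2*v) + 6.812*exp(v) + 1.69)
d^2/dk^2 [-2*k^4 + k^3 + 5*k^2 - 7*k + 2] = -24*k^2 + 6*k + 10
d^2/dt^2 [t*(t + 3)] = 2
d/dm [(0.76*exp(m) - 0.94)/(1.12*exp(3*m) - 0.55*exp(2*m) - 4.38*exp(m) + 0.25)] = (-1.7024*exp(3*m) + 3.5764*exp(2*m) - 1.034*exp(m) - 3.9272)*exp(m)/(1.2544*exp(6*m) - 1.232*exp(5*m) - 9.5087*exp(4*m) + 5.378*exp(3*m) + 18.9094*exp(2*m) - 2.19*exp(m) + 0.0625)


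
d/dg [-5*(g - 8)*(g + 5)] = 15 - 10*g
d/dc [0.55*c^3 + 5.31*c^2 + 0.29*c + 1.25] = 1.65*c^2 + 10.62*c + 0.29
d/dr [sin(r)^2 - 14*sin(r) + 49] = 2*(sin(r) - 7)*cos(r)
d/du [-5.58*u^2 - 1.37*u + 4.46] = -11.16*u - 1.37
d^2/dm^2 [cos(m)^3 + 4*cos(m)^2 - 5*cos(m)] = 17*cos(m)/4 - 8*cos(2*m) - 9*cos(3*m)/4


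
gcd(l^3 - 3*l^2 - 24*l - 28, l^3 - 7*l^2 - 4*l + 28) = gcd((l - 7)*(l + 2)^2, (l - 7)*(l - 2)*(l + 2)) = l^2 - 5*l - 14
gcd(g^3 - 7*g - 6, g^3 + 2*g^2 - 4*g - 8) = g + 2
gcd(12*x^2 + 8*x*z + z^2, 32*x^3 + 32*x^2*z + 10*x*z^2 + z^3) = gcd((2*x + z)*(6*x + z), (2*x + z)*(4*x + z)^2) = 2*x + z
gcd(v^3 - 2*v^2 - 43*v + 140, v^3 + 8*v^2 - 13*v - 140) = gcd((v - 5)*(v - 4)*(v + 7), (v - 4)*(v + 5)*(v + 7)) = v^2 + 3*v - 28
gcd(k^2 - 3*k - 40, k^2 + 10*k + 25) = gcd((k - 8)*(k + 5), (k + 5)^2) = k + 5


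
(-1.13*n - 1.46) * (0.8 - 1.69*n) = 1.9097*n^2 + 1.5634*n - 1.168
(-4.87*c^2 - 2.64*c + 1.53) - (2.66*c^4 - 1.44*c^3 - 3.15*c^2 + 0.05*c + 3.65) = -2.66*c^4 + 1.44*c^3 - 1.72*c^2 - 2.69*c - 2.12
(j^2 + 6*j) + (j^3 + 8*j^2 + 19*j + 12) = j^3 + 9*j^2 + 25*j + 12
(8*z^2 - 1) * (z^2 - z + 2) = 8*z^4 - 8*z^3 + 15*z^2 + z - 2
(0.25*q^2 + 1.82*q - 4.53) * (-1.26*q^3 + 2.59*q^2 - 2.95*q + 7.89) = -0.315*q^5 - 1.6457*q^4 + 9.6841*q^3 - 15.1292*q^2 + 27.7233*q - 35.7417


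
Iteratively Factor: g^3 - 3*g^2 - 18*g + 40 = (g - 2)*(g^2 - g - 20) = (g - 5)*(g - 2)*(g + 4)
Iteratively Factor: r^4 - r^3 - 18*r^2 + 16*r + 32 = (r - 4)*(r^3 + 3*r^2 - 6*r - 8) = (r - 4)*(r + 1)*(r^2 + 2*r - 8) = (r - 4)*(r - 2)*(r + 1)*(r + 4)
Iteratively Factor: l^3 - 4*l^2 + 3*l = (l)*(l^2 - 4*l + 3) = l*(l - 1)*(l - 3)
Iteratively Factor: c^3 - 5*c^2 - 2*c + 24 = (c - 3)*(c^2 - 2*c - 8) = (c - 4)*(c - 3)*(c + 2)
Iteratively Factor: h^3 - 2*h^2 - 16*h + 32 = (h - 2)*(h^2 - 16) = (h - 2)*(h + 4)*(h - 4)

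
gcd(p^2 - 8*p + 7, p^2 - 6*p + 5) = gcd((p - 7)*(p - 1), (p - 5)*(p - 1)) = p - 1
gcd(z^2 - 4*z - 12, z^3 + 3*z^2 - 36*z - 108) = z - 6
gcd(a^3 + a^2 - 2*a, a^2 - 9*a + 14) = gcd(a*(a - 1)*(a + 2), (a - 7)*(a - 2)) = 1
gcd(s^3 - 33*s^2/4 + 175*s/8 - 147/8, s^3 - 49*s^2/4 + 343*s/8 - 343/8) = s^2 - 21*s/4 + 49/8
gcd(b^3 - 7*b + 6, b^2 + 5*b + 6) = b + 3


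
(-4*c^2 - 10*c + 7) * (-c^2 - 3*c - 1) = 4*c^4 + 22*c^3 + 27*c^2 - 11*c - 7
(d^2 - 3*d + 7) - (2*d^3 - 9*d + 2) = -2*d^3 + d^2 + 6*d + 5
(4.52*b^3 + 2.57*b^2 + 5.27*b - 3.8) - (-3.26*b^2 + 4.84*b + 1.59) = 4.52*b^3 + 5.83*b^2 + 0.43*b - 5.39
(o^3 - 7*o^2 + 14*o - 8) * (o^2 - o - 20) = o^5 - 8*o^4 + o^3 + 118*o^2 - 272*o + 160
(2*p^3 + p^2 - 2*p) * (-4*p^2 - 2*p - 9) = -8*p^5 - 8*p^4 - 12*p^3 - 5*p^2 + 18*p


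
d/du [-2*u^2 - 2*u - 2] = -4*u - 2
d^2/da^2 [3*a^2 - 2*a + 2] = 6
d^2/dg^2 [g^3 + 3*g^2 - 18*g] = 6*g + 6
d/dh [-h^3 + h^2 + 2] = h*(2 - 3*h)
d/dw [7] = 0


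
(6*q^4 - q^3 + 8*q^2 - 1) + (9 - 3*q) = 6*q^4 - q^3 + 8*q^2 - 3*q + 8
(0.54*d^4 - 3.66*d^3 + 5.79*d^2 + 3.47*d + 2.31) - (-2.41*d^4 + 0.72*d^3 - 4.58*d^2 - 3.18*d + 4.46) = 2.95*d^4 - 4.38*d^3 + 10.37*d^2 + 6.65*d - 2.15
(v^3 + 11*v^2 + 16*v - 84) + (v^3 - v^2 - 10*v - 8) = 2*v^3 + 10*v^2 + 6*v - 92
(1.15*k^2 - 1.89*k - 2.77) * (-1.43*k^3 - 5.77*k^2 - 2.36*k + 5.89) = -1.6445*k^5 - 3.9328*k^4 + 12.1524*k^3 + 27.2168*k^2 - 4.5949*k - 16.3153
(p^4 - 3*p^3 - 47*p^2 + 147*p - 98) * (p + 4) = p^5 + p^4 - 59*p^3 - 41*p^2 + 490*p - 392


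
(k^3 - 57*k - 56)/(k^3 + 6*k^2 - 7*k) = (k^2 - 7*k - 8)/(k*(k - 1))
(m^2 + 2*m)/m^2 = (m + 2)/m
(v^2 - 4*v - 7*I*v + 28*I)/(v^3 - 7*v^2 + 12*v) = (v - 7*I)/(v*(v - 3))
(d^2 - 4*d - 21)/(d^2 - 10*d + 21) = (d + 3)/(d - 3)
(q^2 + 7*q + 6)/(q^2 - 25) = (q^2 + 7*q + 6)/(q^2 - 25)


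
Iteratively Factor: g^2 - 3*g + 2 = (g - 2)*(g - 1)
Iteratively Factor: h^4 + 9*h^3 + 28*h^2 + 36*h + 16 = (h + 4)*(h^3 + 5*h^2 + 8*h + 4) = (h + 2)*(h + 4)*(h^2 + 3*h + 2) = (h + 2)^2*(h + 4)*(h + 1)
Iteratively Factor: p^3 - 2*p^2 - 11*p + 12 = (p + 3)*(p^2 - 5*p + 4) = (p - 1)*(p + 3)*(p - 4)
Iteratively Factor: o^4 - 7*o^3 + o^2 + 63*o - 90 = (o + 3)*(o^3 - 10*o^2 + 31*o - 30) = (o - 5)*(o + 3)*(o^2 - 5*o + 6) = (o - 5)*(o - 2)*(o + 3)*(o - 3)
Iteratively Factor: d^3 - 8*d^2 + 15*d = (d)*(d^2 - 8*d + 15) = d*(d - 3)*(d - 5)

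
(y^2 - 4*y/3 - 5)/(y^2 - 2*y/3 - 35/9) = 3*(y - 3)/(3*y - 7)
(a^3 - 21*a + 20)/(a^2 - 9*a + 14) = (a^3 - 21*a + 20)/(a^2 - 9*a + 14)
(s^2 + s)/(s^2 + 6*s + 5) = s/(s + 5)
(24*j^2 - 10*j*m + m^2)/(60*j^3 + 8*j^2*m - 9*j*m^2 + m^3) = (4*j - m)/(10*j^2 + 3*j*m - m^2)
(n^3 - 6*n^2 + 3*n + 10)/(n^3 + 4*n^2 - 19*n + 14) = (n^2 - 4*n - 5)/(n^2 + 6*n - 7)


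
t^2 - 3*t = t*(t - 3)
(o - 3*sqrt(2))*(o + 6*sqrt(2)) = o^2 + 3*sqrt(2)*o - 36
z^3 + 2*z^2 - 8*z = z*(z - 2)*(z + 4)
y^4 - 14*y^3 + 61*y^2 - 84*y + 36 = (y - 6)^2*(y - 1)^2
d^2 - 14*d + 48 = (d - 8)*(d - 6)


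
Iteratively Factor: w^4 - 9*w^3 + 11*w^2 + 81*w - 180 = (w + 3)*(w^3 - 12*w^2 + 47*w - 60) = (w - 3)*(w + 3)*(w^2 - 9*w + 20) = (w - 5)*(w - 3)*(w + 3)*(w - 4)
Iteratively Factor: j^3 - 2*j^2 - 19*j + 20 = (j - 1)*(j^2 - j - 20) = (j - 1)*(j + 4)*(j - 5)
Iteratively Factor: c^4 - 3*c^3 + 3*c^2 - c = (c - 1)*(c^3 - 2*c^2 + c) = (c - 1)^2*(c^2 - c) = c*(c - 1)^2*(c - 1)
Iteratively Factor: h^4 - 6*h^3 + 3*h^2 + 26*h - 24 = (h + 2)*(h^3 - 8*h^2 + 19*h - 12) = (h - 4)*(h + 2)*(h^2 - 4*h + 3) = (h - 4)*(h - 1)*(h + 2)*(h - 3)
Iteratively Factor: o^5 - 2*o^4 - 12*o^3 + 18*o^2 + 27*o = (o + 1)*(o^4 - 3*o^3 - 9*o^2 + 27*o) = o*(o + 1)*(o^3 - 3*o^2 - 9*o + 27) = o*(o + 1)*(o + 3)*(o^2 - 6*o + 9) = o*(o - 3)*(o + 1)*(o + 3)*(o - 3)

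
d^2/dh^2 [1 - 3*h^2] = -6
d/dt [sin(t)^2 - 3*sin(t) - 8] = (2*sin(t) - 3)*cos(t)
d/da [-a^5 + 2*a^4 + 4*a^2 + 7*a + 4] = -5*a^4 + 8*a^3 + 8*a + 7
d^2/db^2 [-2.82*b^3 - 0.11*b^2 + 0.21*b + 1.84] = -16.92*b - 0.22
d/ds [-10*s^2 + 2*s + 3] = 2 - 20*s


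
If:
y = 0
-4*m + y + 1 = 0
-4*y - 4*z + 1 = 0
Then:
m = 1/4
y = 0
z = 1/4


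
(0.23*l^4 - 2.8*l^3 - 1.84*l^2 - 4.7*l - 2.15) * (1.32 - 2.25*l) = -0.5175*l^5 + 6.6036*l^4 + 0.444000000000001*l^3 + 8.1462*l^2 - 1.3665*l - 2.838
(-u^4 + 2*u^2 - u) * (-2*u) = 2*u^5 - 4*u^3 + 2*u^2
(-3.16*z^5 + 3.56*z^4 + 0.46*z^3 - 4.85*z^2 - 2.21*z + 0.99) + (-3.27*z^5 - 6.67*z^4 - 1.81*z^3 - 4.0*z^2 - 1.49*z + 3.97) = -6.43*z^5 - 3.11*z^4 - 1.35*z^3 - 8.85*z^2 - 3.7*z + 4.96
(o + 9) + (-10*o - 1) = 8 - 9*o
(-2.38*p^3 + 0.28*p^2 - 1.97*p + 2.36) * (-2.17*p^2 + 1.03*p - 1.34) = 5.1646*p^5 - 3.059*p^4 + 7.7525*p^3 - 7.5255*p^2 + 5.0706*p - 3.1624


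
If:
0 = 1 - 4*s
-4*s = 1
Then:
No Solution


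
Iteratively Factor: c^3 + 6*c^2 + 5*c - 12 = (c + 3)*(c^2 + 3*c - 4) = (c + 3)*(c + 4)*(c - 1)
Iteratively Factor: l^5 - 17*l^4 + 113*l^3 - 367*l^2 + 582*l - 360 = (l - 3)*(l^4 - 14*l^3 + 71*l^2 - 154*l + 120) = (l - 3)*(l - 2)*(l^3 - 12*l^2 + 47*l - 60) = (l - 4)*(l - 3)*(l - 2)*(l^2 - 8*l + 15) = (l - 5)*(l - 4)*(l - 3)*(l - 2)*(l - 3)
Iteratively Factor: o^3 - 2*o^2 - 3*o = (o - 3)*(o^2 + o) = (o - 3)*(o + 1)*(o)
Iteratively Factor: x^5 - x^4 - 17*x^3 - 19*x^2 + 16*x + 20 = (x - 1)*(x^4 - 17*x^2 - 36*x - 20) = (x - 1)*(x + 2)*(x^3 - 2*x^2 - 13*x - 10) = (x - 5)*(x - 1)*(x + 2)*(x^2 + 3*x + 2) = (x - 5)*(x - 1)*(x + 2)^2*(x + 1)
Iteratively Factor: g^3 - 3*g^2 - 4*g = (g + 1)*(g^2 - 4*g) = g*(g + 1)*(g - 4)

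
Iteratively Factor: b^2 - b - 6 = (b + 2)*(b - 3)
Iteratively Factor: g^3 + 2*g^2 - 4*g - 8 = (g + 2)*(g^2 - 4) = (g + 2)^2*(g - 2)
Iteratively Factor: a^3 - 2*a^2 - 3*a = (a - 3)*(a^2 + a) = (a - 3)*(a + 1)*(a)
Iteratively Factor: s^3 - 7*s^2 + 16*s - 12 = (s - 2)*(s^2 - 5*s + 6) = (s - 3)*(s - 2)*(s - 2)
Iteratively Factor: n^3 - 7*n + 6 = (n - 2)*(n^2 + 2*n - 3) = (n - 2)*(n - 1)*(n + 3)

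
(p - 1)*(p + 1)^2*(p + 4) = p^4 + 5*p^3 + 3*p^2 - 5*p - 4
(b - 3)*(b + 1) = b^2 - 2*b - 3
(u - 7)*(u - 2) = u^2 - 9*u + 14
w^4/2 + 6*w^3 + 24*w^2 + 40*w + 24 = (w/2 + 1)*(w + 2)^2*(w + 6)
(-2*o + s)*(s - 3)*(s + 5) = -2*o*s^2 - 4*o*s + 30*o + s^3 + 2*s^2 - 15*s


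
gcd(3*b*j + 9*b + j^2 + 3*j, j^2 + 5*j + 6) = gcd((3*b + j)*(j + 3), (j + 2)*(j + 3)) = j + 3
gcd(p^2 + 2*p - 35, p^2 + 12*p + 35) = p + 7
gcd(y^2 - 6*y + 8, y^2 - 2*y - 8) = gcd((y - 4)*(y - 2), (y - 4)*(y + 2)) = y - 4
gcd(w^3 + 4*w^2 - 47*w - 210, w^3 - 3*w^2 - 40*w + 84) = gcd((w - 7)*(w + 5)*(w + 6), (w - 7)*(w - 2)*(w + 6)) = w^2 - w - 42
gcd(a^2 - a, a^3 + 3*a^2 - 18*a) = a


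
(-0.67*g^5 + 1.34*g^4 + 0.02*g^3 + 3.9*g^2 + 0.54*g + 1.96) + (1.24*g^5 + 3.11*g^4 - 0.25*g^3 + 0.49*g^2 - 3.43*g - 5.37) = 0.57*g^5 + 4.45*g^4 - 0.23*g^3 + 4.39*g^2 - 2.89*g - 3.41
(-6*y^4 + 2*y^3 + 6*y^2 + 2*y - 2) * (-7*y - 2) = 42*y^5 - 2*y^4 - 46*y^3 - 26*y^2 + 10*y + 4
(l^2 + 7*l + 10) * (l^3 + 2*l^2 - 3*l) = l^5 + 9*l^4 + 21*l^3 - l^2 - 30*l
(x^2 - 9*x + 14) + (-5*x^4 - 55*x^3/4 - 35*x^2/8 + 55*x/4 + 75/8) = -5*x^4 - 55*x^3/4 - 27*x^2/8 + 19*x/4 + 187/8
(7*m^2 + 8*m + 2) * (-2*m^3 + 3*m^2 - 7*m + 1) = -14*m^5 + 5*m^4 - 29*m^3 - 43*m^2 - 6*m + 2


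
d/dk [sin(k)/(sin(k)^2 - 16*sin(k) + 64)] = -(sin(k) + 8)*cos(k)/(sin(k) - 8)^3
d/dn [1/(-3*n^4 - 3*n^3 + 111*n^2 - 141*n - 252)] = (4*n^3 + 3*n^2 - 74*n + 47)/(3*(n^4 + n^3 - 37*n^2 + 47*n + 84)^2)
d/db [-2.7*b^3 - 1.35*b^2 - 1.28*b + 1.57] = -8.1*b^2 - 2.7*b - 1.28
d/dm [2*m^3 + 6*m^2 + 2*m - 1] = 6*m^2 + 12*m + 2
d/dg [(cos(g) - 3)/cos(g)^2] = (cos(g) - 6)*sin(g)/cos(g)^3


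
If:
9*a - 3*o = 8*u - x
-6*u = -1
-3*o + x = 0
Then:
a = 4/27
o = x/3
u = 1/6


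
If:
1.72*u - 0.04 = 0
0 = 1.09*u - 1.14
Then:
No Solution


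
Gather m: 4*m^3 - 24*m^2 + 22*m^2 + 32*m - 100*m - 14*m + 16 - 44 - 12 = 4*m^3 - 2*m^2 - 82*m - 40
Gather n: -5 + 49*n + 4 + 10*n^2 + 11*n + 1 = 10*n^2 + 60*n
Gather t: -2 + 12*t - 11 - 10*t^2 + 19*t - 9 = -10*t^2 + 31*t - 22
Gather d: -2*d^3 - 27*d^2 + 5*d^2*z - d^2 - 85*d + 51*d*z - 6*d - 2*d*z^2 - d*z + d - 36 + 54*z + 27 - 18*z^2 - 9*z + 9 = -2*d^3 + d^2*(5*z - 28) + d*(-2*z^2 + 50*z - 90) - 18*z^2 + 45*z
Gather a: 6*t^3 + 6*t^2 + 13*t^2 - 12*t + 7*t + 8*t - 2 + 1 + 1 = 6*t^3 + 19*t^2 + 3*t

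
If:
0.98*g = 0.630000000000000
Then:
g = 0.64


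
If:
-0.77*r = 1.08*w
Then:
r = -1.4025974025974*w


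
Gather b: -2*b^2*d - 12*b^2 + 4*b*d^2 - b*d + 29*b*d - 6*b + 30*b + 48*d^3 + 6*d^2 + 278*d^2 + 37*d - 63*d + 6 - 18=b^2*(-2*d - 12) + b*(4*d^2 + 28*d + 24) + 48*d^3 + 284*d^2 - 26*d - 12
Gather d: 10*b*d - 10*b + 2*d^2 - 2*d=-10*b + 2*d^2 + d*(10*b - 2)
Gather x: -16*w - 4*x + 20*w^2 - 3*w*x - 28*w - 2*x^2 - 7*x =20*w^2 - 44*w - 2*x^2 + x*(-3*w - 11)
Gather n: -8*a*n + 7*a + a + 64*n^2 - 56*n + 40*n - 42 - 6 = 8*a + 64*n^2 + n*(-8*a - 16) - 48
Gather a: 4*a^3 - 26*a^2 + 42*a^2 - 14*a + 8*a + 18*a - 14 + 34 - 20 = 4*a^3 + 16*a^2 + 12*a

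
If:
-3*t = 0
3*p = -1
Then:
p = -1/3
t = 0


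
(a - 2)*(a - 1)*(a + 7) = a^3 + 4*a^2 - 19*a + 14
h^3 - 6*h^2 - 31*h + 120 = (h - 8)*(h - 3)*(h + 5)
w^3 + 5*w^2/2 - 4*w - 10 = (w - 2)*(w + 2)*(w + 5/2)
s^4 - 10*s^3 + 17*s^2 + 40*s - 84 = (s - 7)*(s - 3)*(s - 2)*(s + 2)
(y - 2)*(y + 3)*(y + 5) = y^3 + 6*y^2 - y - 30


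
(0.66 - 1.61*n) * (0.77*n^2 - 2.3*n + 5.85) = -1.2397*n^3 + 4.2112*n^2 - 10.9365*n + 3.861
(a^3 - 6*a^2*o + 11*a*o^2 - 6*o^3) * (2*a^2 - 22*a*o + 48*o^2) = 2*a^5 - 34*a^4*o + 202*a^3*o^2 - 542*a^2*o^3 + 660*a*o^4 - 288*o^5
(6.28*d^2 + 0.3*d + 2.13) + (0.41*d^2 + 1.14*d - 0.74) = 6.69*d^2 + 1.44*d + 1.39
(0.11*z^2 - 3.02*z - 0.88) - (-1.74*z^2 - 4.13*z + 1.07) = 1.85*z^2 + 1.11*z - 1.95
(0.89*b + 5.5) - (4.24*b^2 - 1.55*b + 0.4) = -4.24*b^2 + 2.44*b + 5.1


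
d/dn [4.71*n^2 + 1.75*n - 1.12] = 9.42*n + 1.75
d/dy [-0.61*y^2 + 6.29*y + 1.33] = 6.29 - 1.22*y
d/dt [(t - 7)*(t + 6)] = 2*t - 1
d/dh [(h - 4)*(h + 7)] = 2*h + 3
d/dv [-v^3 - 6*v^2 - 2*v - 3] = -3*v^2 - 12*v - 2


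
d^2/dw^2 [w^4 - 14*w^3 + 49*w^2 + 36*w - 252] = 12*w^2 - 84*w + 98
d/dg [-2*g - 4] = -2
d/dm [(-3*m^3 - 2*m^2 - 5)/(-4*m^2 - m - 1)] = (12*m^4 + 6*m^3 + 11*m^2 - 36*m - 5)/(16*m^4 + 8*m^3 + 9*m^2 + 2*m + 1)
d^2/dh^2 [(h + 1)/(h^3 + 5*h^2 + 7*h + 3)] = 2*(3*h^2 + 12*h + 13)/(h^6 + 12*h^5 + 57*h^4 + 136*h^3 + 171*h^2 + 108*h + 27)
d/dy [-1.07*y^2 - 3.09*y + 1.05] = -2.14*y - 3.09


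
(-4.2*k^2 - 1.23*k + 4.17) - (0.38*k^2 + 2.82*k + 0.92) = -4.58*k^2 - 4.05*k + 3.25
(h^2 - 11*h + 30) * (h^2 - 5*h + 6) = h^4 - 16*h^3 + 91*h^2 - 216*h + 180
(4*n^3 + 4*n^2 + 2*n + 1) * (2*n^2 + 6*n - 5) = 8*n^5 + 32*n^4 + 8*n^3 - 6*n^2 - 4*n - 5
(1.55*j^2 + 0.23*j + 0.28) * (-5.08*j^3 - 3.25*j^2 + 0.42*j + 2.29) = -7.874*j^5 - 6.2059*j^4 - 1.5189*j^3 + 2.7361*j^2 + 0.6443*j + 0.6412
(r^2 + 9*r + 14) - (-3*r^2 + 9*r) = 4*r^2 + 14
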